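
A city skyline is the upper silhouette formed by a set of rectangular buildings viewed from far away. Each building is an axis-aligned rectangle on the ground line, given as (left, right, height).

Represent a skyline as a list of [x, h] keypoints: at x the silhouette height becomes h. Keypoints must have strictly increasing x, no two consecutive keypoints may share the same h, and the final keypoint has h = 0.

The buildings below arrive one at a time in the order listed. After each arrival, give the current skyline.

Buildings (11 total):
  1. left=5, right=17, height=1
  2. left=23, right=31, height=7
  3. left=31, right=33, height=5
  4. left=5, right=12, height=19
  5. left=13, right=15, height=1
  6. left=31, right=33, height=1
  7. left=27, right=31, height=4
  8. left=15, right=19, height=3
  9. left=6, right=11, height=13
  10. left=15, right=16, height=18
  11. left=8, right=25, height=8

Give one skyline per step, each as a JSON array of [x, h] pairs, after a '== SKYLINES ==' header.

== SKYLINES ==
[[5,1],[17,0]]
[[5,1],[17,0],[23,7],[31,0]]
[[5,1],[17,0],[23,7],[31,5],[33,0]]
[[5,19],[12,1],[17,0],[23,7],[31,5],[33,0]]
[[5,19],[12,1],[17,0],[23,7],[31,5],[33,0]]
[[5,19],[12,1],[17,0],[23,7],[31,5],[33,0]]
[[5,19],[12,1],[17,0],[23,7],[31,5],[33,0]]
[[5,19],[12,1],[15,3],[19,0],[23,7],[31,5],[33,0]]
[[5,19],[12,1],[15,3],[19,0],[23,7],[31,5],[33,0]]
[[5,19],[12,1],[15,18],[16,3],[19,0],[23,7],[31,5],[33,0]]
[[5,19],[12,8],[15,18],[16,8],[25,7],[31,5],[33,0]]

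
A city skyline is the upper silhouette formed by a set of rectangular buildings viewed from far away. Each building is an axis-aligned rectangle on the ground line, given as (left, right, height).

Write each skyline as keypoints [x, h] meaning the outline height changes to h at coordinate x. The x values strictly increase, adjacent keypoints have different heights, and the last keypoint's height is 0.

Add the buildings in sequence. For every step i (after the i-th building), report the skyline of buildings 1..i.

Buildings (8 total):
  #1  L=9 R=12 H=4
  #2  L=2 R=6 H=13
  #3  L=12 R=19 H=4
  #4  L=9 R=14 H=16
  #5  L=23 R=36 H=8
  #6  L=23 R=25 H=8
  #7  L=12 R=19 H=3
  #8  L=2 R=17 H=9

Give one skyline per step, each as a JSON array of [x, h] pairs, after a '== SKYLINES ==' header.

== SKYLINES ==
[[9,4],[12,0]]
[[2,13],[6,0],[9,4],[12,0]]
[[2,13],[6,0],[9,4],[19,0]]
[[2,13],[6,0],[9,16],[14,4],[19,0]]
[[2,13],[6,0],[9,16],[14,4],[19,0],[23,8],[36,0]]
[[2,13],[6,0],[9,16],[14,4],[19,0],[23,8],[36,0]]
[[2,13],[6,0],[9,16],[14,4],[19,0],[23,8],[36,0]]
[[2,13],[6,9],[9,16],[14,9],[17,4],[19,0],[23,8],[36,0]]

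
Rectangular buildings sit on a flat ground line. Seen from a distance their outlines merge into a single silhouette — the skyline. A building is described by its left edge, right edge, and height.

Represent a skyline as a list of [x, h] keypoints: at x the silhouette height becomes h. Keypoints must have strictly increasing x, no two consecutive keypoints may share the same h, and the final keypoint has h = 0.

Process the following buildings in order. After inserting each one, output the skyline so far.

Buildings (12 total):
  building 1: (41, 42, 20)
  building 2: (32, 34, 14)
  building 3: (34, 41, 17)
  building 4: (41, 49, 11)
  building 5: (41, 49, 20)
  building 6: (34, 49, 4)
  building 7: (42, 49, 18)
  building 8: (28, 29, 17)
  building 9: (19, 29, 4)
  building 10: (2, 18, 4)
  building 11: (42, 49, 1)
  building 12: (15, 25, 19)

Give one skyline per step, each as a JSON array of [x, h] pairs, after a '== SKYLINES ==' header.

== SKYLINES ==
[[41,20],[42,0]]
[[32,14],[34,0],[41,20],[42,0]]
[[32,14],[34,17],[41,20],[42,0]]
[[32,14],[34,17],[41,20],[42,11],[49,0]]
[[32,14],[34,17],[41,20],[49,0]]
[[32,14],[34,17],[41,20],[49,0]]
[[32,14],[34,17],[41,20],[49,0]]
[[28,17],[29,0],[32,14],[34,17],[41,20],[49,0]]
[[19,4],[28,17],[29,0],[32,14],[34,17],[41,20],[49,0]]
[[2,4],[18,0],[19,4],[28,17],[29,0],[32,14],[34,17],[41,20],[49,0]]
[[2,4],[18,0],[19,4],[28,17],[29,0],[32,14],[34,17],[41,20],[49,0]]
[[2,4],[15,19],[25,4],[28,17],[29,0],[32,14],[34,17],[41,20],[49,0]]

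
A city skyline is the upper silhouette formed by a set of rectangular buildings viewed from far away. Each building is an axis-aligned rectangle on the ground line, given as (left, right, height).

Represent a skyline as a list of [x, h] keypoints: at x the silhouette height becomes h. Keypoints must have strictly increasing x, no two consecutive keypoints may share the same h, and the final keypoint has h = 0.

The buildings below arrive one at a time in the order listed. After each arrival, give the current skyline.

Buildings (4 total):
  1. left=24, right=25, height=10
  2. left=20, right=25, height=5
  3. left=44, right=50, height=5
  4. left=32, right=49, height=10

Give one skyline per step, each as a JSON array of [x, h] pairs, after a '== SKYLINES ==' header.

== SKYLINES ==
[[24,10],[25,0]]
[[20,5],[24,10],[25,0]]
[[20,5],[24,10],[25,0],[44,5],[50,0]]
[[20,5],[24,10],[25,0],[32,10],[49,5],[50,0]]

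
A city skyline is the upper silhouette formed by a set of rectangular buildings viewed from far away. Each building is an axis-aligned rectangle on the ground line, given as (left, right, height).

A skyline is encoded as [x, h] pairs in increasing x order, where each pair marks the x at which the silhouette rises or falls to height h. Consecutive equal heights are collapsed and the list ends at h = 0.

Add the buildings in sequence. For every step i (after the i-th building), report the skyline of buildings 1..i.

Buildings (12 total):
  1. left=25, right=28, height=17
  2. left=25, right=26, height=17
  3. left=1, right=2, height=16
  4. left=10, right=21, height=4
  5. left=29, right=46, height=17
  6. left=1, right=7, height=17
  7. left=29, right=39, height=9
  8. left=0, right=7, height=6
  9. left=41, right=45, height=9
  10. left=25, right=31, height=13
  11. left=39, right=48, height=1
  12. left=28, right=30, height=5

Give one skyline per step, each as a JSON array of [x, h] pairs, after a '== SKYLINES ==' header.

== SKYLINES ==
[[25,17],[28,0]]
[[25,17],[28,0]]
[[1,16],[2,0],[25,17],[28,0]]
[[1,16],[2,0],[10,4],[21,0],[25,17],[28,0]]
[[1,16],[2,0],[10,4],[21,0],[25,17],[28,0],[29,17],[46,0]]
[[1,17],[7,0],[10,4],[21,0],[25,17],[28,0],[29,17],[46,0]]
[[1,17],[7,0],[10,4],[21,0],[25,17],[28,0],[29,17],[46,0]]
[[0,6],[1,17],[7,0],[10,4],[21,0],[25,17],[28,0],[29,17],[46,0]]
[[0,6],[1,17],[7,0],[10,4],[21,0],[25,17],[28,0],[29,17],[46,0]]
[[0,6],[1,17],[7,0],[10,4],[21,0],[25,17],[28,13],[29,17],[46,0]]
[[0,6],[1,17],[7,0],[10,4],[21,0],[25,17],[28,13],[29,17],[46,1],[48,0]]
[[0,6],[1,17],[7,0],[10,4],[21,0],[25,17],[28,13],[29,17],[46,1],[48,0]]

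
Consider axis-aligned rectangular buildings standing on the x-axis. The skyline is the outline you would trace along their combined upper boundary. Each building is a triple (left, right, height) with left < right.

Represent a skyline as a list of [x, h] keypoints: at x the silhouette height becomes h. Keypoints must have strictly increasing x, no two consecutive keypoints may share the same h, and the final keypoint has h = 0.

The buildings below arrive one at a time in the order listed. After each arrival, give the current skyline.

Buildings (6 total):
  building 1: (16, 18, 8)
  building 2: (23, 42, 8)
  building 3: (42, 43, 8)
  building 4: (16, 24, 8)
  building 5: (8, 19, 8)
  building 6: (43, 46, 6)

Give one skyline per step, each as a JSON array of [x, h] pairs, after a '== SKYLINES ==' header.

== SKYLINES ==
[[16,8],[18,0]]
[[16,8],[18,0],[23,8],[42,0]]
[[16,8],[18,0],[23,8],[43,0]]
[[16,8],[43,0]]
[[8,8],[43,0]]
[[8,8],[43,6],[46,0]]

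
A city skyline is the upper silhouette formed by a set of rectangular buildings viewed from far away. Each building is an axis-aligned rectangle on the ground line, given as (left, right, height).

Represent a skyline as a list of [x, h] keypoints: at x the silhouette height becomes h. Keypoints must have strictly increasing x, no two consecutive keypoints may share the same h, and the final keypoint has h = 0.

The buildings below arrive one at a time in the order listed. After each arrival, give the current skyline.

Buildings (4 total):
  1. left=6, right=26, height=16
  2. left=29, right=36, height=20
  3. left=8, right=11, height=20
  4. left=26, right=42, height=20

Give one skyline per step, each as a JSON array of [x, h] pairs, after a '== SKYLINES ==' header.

== SKYLINES ==
[[6,16],[26,0]]
[[6,16],[26,0],[29,20],[36,0]]
[[6,16],[8,20],[11,16],[26,0],[29,20],[36,0]]
[[6,16],[8,20],[11,16],[26,20],[42,0]]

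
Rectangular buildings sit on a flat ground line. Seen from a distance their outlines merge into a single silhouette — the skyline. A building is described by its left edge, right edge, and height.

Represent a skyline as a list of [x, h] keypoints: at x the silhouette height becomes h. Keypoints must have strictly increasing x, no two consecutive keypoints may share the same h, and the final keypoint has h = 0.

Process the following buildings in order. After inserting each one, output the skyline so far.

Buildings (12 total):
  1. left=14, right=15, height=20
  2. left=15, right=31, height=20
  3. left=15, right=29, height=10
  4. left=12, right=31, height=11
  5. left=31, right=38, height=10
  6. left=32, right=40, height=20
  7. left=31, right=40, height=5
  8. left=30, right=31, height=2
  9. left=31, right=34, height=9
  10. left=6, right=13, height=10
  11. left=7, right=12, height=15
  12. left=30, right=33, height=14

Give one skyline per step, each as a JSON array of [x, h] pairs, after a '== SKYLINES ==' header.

== SKYLINES ==
[[14,20],[15,0]]
[[14,20],[31,0]]
[[14,20],[31,0]]
[[12,11],[14,20],[31,0]]
[[12,11],[14,20],[31,10],[38,0]]
[[12,11],[14,20],[31,10],[32,20],[40,0]]
[[12,11],[14,20],[31,10],[32,20],[40,0]]
[[12,11],[14,20],[31,10],[32,20],[40,0]]
[[12,11],[14,20],[31,10],[32,20],[40,0]]
[[6,10],[12,11],[14,20],[31,10],[32,20],[40,0]]
[[6,10],[7,15],[12,11],[14,20],[31,10],[32,20],[40,0]]
[[6,10],[7,15],[12,11],[14,20],[31,14],[32,20],[40,0]]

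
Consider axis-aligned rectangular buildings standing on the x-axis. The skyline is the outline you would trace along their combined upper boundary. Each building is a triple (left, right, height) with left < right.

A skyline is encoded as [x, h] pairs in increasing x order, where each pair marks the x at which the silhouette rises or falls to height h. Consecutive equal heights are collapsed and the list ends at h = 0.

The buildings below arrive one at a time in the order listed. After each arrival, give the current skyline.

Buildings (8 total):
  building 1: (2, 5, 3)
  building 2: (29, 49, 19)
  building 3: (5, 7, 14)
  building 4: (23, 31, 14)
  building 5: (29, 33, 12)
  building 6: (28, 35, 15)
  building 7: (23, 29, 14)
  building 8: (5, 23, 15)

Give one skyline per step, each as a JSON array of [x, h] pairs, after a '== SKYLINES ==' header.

== SKYLINES ==
[[2,3],[5,0]]
[[2,3],[5,0],[29,19],[49,0]]
[[2,3],[5,14],[7,0],[29,19],[49,0]]
[[2,3],[5,14],[7,0],[23,14],[29,19],[49,0]]
[[2,3],[5,14],[7,0],[23,14],[29,19],[49,0]]
[[2,3],[5,14],[7,0],[23,14],[28,15],[29,19],[49,0]]
[[2,3],[5,14],[7,0],[23,14],[28,15],[29,19],[49,0]]
[[2,3],[5,15],[23,14],[28,15],[29,19],[49,0]]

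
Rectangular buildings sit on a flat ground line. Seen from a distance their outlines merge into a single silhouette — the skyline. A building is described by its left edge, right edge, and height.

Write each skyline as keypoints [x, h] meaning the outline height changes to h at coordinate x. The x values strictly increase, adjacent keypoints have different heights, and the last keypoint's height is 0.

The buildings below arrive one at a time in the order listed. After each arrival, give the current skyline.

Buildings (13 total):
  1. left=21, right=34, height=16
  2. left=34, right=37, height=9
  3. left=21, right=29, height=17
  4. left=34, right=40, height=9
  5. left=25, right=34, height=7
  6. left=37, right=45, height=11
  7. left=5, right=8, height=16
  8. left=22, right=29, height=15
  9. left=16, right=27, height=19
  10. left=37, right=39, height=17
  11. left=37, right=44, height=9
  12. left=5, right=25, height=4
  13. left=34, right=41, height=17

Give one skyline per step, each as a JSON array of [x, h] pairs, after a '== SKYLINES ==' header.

== SKYLINES ==
[[21,16],[34,0]]
[[21,16],[34,9],[37,0]]
[[21,17],[29,16],[34,9],[37,0]]
[[21,17],[29,16],[34,9],[40,0]]
[[21,17],[29,16],[34,9],[40,0]]
[[21,17],[29,16],[34,9],[37,11],[45,0]]
[[5,16],[8,0],[21,17],[29,16],[34,9],[37,11],[45,0]]
[[5,16],[8,0],[21,17],[29,16],[34,9],[37,11],[45,0]]
[[5,16],[8,0],[16,19],[27,17],[29,16],[34,9],[37,11],[45,0]]
[[5,16],[8,0],[16,19],[27,17],[29,16],[34,9],[37,17],[39,11],[45,0]]
[[5,16],[8,0],[16,19],[27,17],[29,16],[34,9],[37,17],[39,11],[45,0]]
[[5,16],[8,4],[16,19],[27,17],[29,16],[34,9],[37,17],[39,11],[45,0]]
[[5,16],[8,4],[16,19],[27,17],[29,16],[34,17],[41,11],[45,0]]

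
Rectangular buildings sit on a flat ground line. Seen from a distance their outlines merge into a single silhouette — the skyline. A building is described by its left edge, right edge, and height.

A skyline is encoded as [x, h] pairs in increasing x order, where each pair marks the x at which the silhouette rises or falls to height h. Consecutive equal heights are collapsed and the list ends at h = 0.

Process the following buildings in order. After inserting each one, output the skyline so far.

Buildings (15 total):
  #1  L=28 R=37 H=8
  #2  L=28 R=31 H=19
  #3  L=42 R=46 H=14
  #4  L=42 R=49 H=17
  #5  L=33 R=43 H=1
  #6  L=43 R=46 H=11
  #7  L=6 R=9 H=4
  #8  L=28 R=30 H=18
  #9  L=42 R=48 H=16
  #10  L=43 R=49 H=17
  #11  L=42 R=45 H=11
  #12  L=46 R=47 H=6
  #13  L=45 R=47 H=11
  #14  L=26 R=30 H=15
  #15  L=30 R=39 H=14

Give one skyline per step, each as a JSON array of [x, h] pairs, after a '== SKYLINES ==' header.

== SKYLINES ==
[[28,8],[37,0]]
[[28,19],[31,8],[37,0]]
[[28,19],[31,8],[37,0],[42,14],[46,0]]
[[28,19],[31,8],[37,0],[42,17],[49,0]]
[[28,19],[31,8],[37,1],[42,17],[49,0]]
[[28,19],[31,8],[37,1],[42,17],[49,0]]
[[6,4],[9,0],[28,19],[31,8],[37,1],[42,17],[49,0]]
[[6,4],[9,0],[28,19],[31,8],[37,1],[42,17],[49,0]]
[[6,4],[9,0],[28,19],[31,8],[37,1],[42,17],[49,0]]
[[6,4],[9,0],[28,19],[31,8],[37,1],[42,17],[49,0]]
[[6,4],[9,0],[28,19],[31,8],[37,1],[42,17],[49,0]]
[[6,4],[9,0],[28,19],[31,8],[37,1],[42,17],[49,0]]
[[6,4],[9,0],[28,19],[31,8],[37,1],[42,17],[49,0]]
[[6,4],[9,0],[26,15],[28,19],[31,8],[37,1],[42,17],[49,0]]
[[6,4],[9,0],[26,15],[28,19],[31,14],[39,1],[42,17],[49,0]]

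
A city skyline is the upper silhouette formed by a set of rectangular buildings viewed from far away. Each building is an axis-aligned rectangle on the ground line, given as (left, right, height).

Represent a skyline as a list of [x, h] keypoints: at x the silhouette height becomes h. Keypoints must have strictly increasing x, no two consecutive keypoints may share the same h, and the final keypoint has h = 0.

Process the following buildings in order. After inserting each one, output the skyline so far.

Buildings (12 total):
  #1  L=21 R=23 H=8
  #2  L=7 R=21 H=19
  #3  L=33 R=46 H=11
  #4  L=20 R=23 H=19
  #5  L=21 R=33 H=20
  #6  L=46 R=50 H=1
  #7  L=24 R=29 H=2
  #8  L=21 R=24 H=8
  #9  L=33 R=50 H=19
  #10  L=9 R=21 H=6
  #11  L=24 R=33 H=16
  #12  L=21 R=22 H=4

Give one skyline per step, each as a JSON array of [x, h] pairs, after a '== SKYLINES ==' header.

== SKYLINES ==
[[21,8],[23,0]]
[[7,19],[21,8],[23,0]]
[[7,19],[21,8],[23,0],[33,11],[46,0]]
[[7,19],[23,0],[33,11],[46,0]]
[[7,19],[21,20],[33,11],[46,0]]
[[7,19],[21,20],[33,11],[46,1],[50,0]]
[[7,19],[21,20],[33,11],[46,1],[50,0]]
[[7,19],[21,20],[33,11],[46,1],[50,0]]
[[7,19],[21,20],[33,19],[50,0]]
[[7,19],[21,20],[33,19],[50,0]]
[[7,19],[21,20],[33,19],[50,0]]
[[7,19],[21,20],[33,19],[50,0]]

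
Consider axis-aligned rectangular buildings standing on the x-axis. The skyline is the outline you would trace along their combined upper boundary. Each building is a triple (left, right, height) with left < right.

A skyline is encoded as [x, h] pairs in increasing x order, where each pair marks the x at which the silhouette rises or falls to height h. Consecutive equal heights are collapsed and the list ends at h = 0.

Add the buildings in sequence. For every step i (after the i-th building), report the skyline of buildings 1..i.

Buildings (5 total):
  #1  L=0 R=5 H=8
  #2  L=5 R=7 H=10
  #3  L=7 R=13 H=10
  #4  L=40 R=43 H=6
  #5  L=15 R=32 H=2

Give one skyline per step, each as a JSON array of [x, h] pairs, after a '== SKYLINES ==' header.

== SKYLINES ==
[[0,8],[5,0]]
[[0,8],[5,10],[7,0]]
[[0,8],[5,10],[13,0]]
[[0,8],[5,10],[13,0],[40,6],[43,0]]
[[0,8],[5,10],[13,0],[15,2],[32,0],[40,6],[43,0]]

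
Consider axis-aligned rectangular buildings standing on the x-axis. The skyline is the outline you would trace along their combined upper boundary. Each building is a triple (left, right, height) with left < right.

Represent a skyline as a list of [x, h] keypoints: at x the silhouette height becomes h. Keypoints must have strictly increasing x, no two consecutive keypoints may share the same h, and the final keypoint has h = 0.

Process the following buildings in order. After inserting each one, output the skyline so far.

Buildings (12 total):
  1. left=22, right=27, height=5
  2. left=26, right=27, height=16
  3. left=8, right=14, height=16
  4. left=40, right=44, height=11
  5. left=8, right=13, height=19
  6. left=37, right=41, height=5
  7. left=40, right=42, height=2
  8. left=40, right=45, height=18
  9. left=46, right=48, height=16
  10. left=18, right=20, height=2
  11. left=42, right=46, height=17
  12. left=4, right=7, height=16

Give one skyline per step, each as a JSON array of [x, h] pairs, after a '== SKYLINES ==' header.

== SKYLINES ==
[[22,5],[27,0]]
[[22,5],[26,16],[27,0]]
[[8,16],[14,0],[22,5],[26,16],[27,0]]
[[8,16],[14,0],[22,5],[26,16],[27,0],[40,11],[44,0]]
[[8,19],[13,16],[14,0],[22,5],[26,16],[27,0],[40,11],[44,0]]
[[8,19],[13,16],[14,0],[22,5],[26,16],[27,0],[37,5],[40,11],[44,0]]
[[8,19],[13,16],[14,0],[22,5],[26,16],[27,0],[37,5],[40,11],[44,0]]
[[8,19],[13,16],[14,0],[22,5],[26,16],[27,0],[37,5],[40,18],[45,0]]
[[8,19],[13,16],[14,0],[22,5],[26,16],[27,0],[37,5],[40,18],[45,0],[46,16],[48,0]]
[[8,19],[13,16],[14,0],[18,2],[20,0],[22,5],[26,16],[27,0],[37,5],[40,18],[45,0],[46,16],[48,0]]
[[8,19],[13,16],[14,0],[18,2],[20,0],[22,5],[26,16],[27,0],[37,5],[40,18],[45,17],[46,16],[48,0]]
[[4,16],[7,0],[8,19],[13,16],[14,0],[18,2],[20,0],[22,5],[26,16],[27,0],[37,5],[40,18],[45,17],[46,16],[48,0]]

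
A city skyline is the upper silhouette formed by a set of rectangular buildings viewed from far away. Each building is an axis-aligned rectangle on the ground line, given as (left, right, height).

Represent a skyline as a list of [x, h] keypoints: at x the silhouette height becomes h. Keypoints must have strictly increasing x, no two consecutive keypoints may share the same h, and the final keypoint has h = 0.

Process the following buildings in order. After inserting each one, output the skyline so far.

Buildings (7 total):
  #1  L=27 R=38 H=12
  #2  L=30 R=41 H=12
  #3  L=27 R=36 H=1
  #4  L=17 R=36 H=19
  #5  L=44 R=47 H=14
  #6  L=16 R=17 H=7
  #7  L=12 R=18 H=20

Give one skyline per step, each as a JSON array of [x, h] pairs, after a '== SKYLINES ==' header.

== SKYLINES ==
[[27,12],[38,0]]
[[27,12],[41,0]]
[[27,12],[41,0]]
[[17,19],[36,12],[41,0]]
[[17,19],[36,12],[41,0],[44,14],[47,0]]
[[16,7],[17,19],[36,12],[41,0],[44,14],[47,0]]
[[12,20],[18,19],[36,12],[41,0],[44,14],[47,0]]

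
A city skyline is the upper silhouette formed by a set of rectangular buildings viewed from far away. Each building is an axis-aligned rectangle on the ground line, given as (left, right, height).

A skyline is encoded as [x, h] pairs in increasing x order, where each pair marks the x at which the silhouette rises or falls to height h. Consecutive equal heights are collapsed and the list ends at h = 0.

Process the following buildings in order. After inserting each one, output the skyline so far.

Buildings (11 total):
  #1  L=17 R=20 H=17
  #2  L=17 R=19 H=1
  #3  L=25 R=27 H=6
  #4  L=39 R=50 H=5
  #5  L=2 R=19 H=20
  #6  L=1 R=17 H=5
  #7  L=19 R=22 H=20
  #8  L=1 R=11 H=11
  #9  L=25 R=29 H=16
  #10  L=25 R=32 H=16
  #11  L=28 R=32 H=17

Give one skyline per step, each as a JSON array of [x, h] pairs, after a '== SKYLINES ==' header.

== SKYLINES ==
[[17,17],[20,0]]
[[17,17],[20,0]]
[[17,17],[20,0],[25,6],[27,0]]
[[17,17],[20,0],[25,6],[27,0],[39,5],[50,0]]
[[2,20],[19,17],[20,0],[25,6],[27,0],[39,5],[50,0]]
[[1,5],[2,20],[19,17],[20,0],[25,6],[27,0],[39,5],[50,0]]
[[1,5],[2,20],[22,0],[25,6],[27,0],[39,5],[50,0]]
[[1,11],[2,20],[22,0],[25,6],[27,0],[39,5],[50,0]]
[[1,11],[2,20],[22,0],[25,16],[29,0],[39,5],[50,0]]
[[1,11],[2,20],[22,0],[25,16],[32,0],[39,5],[50,0]]
[[1,11],[2,20],[22,0],[25,16],[28,17],[32,0],[39,5],[50,0]]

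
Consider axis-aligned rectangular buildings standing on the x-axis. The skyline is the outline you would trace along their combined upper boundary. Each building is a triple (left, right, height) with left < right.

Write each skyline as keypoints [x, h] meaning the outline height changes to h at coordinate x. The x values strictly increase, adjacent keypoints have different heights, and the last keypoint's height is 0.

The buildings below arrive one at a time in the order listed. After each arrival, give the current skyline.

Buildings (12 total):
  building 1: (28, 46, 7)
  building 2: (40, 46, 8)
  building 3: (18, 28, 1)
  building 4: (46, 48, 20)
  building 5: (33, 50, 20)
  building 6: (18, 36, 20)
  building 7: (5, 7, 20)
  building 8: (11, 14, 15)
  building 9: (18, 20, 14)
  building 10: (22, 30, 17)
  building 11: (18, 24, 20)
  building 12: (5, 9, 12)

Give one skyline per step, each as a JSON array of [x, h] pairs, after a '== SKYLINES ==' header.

== SKYLINES ==
[[28,7],[46,0]]
[[28,7],[40,8],[46,0]]
[[18,1],[28,7],[40,8],[46,0]]
[[18,1],[28,7],[40,8],[46,20],[48,0]]
[[18,1],[28,7],[33,20],[50,0]]
[[18,20],[50,0]]
[[5,20],[7,0],[18,20],[50,0]]
[[5,20],[7,0],[11,15],[14,0],[18,20],[50,0]]
[[5,20],[7,0],[11,15],[14,0],[18,20],[50,0]]
[[5,20],[7,0],[11,15],[14,0],[18,20],[50,0]]
[[5,20],[7,0],[11,15],[14,0],[18,20],[50,0]]
[[5,20],[7,12],[9,0],[11,15],[14,0],[18,20],[50,0]]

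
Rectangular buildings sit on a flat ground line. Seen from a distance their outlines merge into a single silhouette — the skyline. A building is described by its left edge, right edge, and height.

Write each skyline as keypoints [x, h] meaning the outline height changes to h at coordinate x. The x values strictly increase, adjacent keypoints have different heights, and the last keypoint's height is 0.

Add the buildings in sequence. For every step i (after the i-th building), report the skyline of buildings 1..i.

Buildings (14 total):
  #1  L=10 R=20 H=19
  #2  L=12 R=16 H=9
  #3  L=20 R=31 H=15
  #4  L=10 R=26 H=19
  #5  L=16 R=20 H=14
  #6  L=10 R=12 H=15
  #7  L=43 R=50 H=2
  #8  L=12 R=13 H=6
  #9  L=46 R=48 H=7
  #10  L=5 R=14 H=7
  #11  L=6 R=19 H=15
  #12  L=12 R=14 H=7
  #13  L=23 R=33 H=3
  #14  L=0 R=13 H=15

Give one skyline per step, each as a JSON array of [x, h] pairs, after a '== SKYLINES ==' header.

== SKYLINES ==
[[10,19],[20,0]]
[[10,19],[20,0]]
[[10,19],[20,15],[31,0]]
[[10,19],[26,15],[31,0]]
[[10,19],[26,15],[31,0]]
[[10,19],[26,15],[31,0]]
[[10,19],[26,15],[31,0],[43,2],[50,0]]
[[10,19],[26,15],[31,0],[43,2],[50,0]]
[[10,19],[26,15],[31,0],[43,2],[46,7],[48,2],[50,0]]
[[5,7],[10,19],[26,15],[31,0],[43,2],[46,7],[48,2],[50,0]]
[[5,7],[6,15],[10,19],[26,15],[31,0],[43,2],[46,7],[48,2],[50,0]]
[[5,7],[6,15],[10,19],[26,15],[31,0],[43,2],[46,7],[48,2],[50,0]]
[[5,7],[6,15],[10,19],[26,15],[31,3],[33,0],[43,2],[46,7],[48,2],[50,0]]
[[0,15],[10,19],[26,15],[31,3],[33,0],[43,2],[46,7],[48,2],[50,0]]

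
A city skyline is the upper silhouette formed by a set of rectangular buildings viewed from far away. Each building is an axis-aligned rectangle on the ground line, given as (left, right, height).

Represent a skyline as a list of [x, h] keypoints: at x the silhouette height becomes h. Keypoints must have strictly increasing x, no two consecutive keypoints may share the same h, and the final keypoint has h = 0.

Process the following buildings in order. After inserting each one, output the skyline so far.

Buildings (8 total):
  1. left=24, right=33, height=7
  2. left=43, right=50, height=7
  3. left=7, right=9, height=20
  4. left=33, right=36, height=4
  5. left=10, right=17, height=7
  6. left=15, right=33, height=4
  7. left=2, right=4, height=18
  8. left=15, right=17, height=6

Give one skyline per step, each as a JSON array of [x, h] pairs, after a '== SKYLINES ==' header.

== SKYLINES ==
[[24,7],[33,0]]
[[24,7],[33,0],[43,7],[50,0]]
[[7,20],[9,0],[24,7],[33,0],[43,7],[50,0]]
[[7,20],[9,0],[24,7],[33,4],[36,0],[43,7],[50,0]]
[[7,20],[9,0],[10,7],[17,0],[24,7],[33,4],[36,0],[43,7],[50,0]]
[[7,20],[9,0],[10,7],[17,4],[24,7],[33,4],[36,0],[43,7],[50,0]]
[[2,18],[4,0],[7,20],[9,0],[10,7],[17,4],[24,7],[33,4],[36,0],[43,7],[50,0]]
[[2,18],[4,0],[7,20],[9,0],[10,7],[17,4],[24,7],[33,4],[36,0],[43,7],[50,0]]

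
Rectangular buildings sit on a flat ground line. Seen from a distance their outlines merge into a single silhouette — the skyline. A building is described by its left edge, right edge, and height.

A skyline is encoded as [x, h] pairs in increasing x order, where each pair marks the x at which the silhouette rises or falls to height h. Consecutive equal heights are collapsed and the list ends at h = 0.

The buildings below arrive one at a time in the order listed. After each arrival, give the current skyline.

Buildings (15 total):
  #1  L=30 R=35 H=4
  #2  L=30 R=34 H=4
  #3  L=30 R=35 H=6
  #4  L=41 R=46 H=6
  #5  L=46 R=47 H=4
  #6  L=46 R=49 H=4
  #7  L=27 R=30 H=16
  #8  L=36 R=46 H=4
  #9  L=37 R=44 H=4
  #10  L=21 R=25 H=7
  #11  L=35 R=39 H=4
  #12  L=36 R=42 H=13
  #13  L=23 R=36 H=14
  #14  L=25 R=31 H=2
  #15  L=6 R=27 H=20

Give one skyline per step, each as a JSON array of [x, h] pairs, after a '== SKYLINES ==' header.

== SKYLINES ==
[[30,4],[35,0]]
[[30,4],[35,0]]
[[30,6],[35,0]]
[[30,6],[35,0],[41,6],[46,0]]
[[30,6],[35,0],[41,6],[46,4],[47,0]]
[[30,6],[35,0],[41,6],[46,4],[49,0]]
[[27,16],[30,6],[35,0],[41,6],[46,4],[49,0]]
[[27,16],[30,6],[35,0],[36,4],[41,6],[46,4],[49,0]]
[[27,16],[30,6],[35,0],[36,4],[41,6],[46,4],[49,0]]
[[21,7],[25,0],[27,16],[30,6],[35,0],[36,4],[41,6],[46,4],[49,0]]
[[21,7],[25,0],[27,16],[30,6],[35,4],[41,6],[46,4],[49,0]]
[[21,7],[25,0],[27,16],[30,6],[35,4],[36,13],[42,6],[46,4],[49,0]]
[[21,7],[23,14],[27,16],[30,14],[36,13],[42,6],[46,4],[49,0]]
[[21,7],[23,14],[27,16],[30,14],[36,13],[42,6],[46,4],[49,0]]
[[6,20],[27,16],[30,14],[36,13],[42,6],[46,4],[49,0]]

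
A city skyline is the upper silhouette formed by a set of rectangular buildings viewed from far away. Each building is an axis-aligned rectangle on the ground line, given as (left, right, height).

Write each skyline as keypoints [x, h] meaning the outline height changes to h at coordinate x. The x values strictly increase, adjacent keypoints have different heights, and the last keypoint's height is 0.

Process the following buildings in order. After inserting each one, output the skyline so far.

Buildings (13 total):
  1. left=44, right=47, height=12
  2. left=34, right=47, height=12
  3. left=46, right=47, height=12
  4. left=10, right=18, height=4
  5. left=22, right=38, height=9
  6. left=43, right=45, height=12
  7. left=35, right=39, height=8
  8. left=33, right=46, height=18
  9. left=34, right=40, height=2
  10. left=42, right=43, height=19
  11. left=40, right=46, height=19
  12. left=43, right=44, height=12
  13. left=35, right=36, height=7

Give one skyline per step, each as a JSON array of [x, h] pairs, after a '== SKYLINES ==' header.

== SKYLINES ==
[[44,12],[47,0]]
[[34,12],[47,0]]
[[34,12],[47,0]]
[[10,4],[18,0],[34,12],[47,0]]
[[10,4],[18,0],[22,9],[34,12],[47,0]]
[[10,4],[18,0],[22,9],[34,12],[47,0]]
[[10,4],[18,0],[22,9],[34,12],[47,0]]
[[10,4],[18,0],[22,9],[33,18],[46,12],[47,0]]
[[10,4],[18,0],[22,9],[33,18],[46,12],[47,0]]
[[10,4],[18,0],[22,9],[33,18],[42,19],[43,18],[46,12],[47,0]]
[[10,4],[18,0],[22,9],[33,18],[40,19],[46,12],[47,0]]
[[10,4],[18,0],[22,9],[33,18],[40,19],[46,12],[47,0]]
[[10,4],[18,0],[22,9],[33,18],[40,19],[46,12],[47,0]]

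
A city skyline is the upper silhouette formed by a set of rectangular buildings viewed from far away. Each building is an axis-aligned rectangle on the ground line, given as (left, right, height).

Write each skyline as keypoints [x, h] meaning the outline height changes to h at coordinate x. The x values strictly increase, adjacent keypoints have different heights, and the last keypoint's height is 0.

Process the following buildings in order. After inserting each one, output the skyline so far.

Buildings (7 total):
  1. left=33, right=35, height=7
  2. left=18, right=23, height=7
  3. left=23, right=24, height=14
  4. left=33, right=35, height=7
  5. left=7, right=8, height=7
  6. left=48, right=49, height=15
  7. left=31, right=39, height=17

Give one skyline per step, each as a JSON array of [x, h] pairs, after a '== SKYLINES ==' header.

== SKYLINES ==
[[33,7],[35,0]]
[[18,7],[23,0],[33,7],[35,0]]
[[18,7],[23,14],[24,0],[33,7],[35,0]]
[[18,7],[23,14],[24,0],[33,7],[35,0]]
[[7,7],[8,0],[18,7],[23,14],[24,0],[33,7],[35,0]]
[[7,7],[8,0],[18,7],[23,14],[24,0],[33,7],[35,0],[48,15],[49,0]]
[[7,7],[8,0],[18,7],[23,14],[24,0],[31,17],[39,0],[48,15],[49,0]]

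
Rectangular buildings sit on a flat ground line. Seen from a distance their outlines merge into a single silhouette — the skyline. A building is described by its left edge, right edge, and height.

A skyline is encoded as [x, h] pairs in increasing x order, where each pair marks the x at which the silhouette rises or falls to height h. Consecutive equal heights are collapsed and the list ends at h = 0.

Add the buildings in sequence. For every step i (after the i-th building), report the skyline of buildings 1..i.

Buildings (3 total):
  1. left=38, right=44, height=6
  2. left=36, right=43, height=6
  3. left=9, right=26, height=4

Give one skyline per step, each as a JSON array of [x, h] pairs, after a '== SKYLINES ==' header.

== SKYLINES ==
[[38,6],[44,0]]
[[36,6],[44,0]]
[[9,4],[26,0],[36,6],[44,0]]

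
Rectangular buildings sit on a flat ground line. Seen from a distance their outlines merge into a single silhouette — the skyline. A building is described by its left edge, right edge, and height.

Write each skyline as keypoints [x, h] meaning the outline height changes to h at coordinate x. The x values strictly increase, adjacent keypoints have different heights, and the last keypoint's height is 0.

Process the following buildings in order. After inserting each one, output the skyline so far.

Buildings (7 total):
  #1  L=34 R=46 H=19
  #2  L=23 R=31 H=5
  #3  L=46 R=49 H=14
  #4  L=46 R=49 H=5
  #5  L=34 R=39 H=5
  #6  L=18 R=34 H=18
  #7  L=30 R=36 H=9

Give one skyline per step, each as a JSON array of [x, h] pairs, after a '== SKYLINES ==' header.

== SKYLINES ==
[[34,19],[46,0]]
[[23,5],[31,0],[34,19],[46,0]]
[[23,5],[31,0],[34,19],[46,14],[49,0]]
[[23,5],[31,0],[34,19],[46,14],[49,0]]
[[23,5],[31,0],[34,19],[46,14],[49,0]]
[[18,18],[34,19],[46,14],[49,0]]
[[18,18],[34,19],[46,14],[49,0]]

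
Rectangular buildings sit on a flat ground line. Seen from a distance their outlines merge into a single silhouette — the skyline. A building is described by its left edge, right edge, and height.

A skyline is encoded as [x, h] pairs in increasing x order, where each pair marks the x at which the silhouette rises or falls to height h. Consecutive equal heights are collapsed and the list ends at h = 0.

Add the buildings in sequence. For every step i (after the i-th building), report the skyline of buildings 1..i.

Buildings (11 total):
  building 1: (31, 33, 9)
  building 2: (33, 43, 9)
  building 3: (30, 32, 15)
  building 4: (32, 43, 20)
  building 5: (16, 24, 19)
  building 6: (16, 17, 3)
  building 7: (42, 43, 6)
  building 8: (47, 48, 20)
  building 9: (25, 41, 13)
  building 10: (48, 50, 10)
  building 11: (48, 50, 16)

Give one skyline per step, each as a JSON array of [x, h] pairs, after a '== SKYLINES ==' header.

== SKYLINES ==
[[31,9],[33,0]]
[[31,9],[43,0]]
[[30,15],[32,9],[43,0]]
[[30,15],[32,20],[43,0]]
[[16,19],[24,0],[30,15],[32,20],[43,0]]
[[16,19],[24,0],[30,15],[32,20],[43,0]]
[[16,19],[24,0],[30,15],[32,20],[43,0]]
[[16,19],[24,0],[30,15],[32,20],[43,0],[47,20],[48,0]]
[[16,19],[24,0],[25,13],[30,15],[32,20],[43,0],[47,20],[48,0]]
[[16,19],[24,0],[25,13],[30,15],[32,20],[43,0],[47,20],[48,10],[50,0]]
[[16,19],[24,0],[25,13],[30,15],[32,20],[43,0],[47,20],[48,16],[50,0]]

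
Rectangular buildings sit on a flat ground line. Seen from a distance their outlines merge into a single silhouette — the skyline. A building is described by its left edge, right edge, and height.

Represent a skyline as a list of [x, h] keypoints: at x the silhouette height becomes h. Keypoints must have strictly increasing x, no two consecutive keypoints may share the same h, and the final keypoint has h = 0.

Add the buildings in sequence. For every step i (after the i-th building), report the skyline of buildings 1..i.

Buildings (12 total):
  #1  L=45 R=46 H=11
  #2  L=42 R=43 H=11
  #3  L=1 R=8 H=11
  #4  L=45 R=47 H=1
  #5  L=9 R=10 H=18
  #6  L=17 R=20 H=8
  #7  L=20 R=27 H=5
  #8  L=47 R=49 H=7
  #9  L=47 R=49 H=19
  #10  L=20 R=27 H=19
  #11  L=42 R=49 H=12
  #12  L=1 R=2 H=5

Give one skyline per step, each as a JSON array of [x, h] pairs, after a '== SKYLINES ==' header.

== SKYLINES ==
[[45,11],[46,0]]
[[42,11],[43,0],[45,11],[46,0]]
[[1,11],[8,0],[42,11],[43,0],[45,11],[46,0]]
[[1,11],[8,0],[42,11],[43,0],[45,11],[46,1],[47,0]]
[[1,11],[8,0],[9,18],[10,0],[42,11],[43,0],[45,11],[46,1],[47,0]]
[[1,11],[8,0],[9,18],[10,0],[17,8],[20,0],[42,11],[43,0],[45,11],[46,1],[47,0]]
[[1,11],[8,0],[9,18],[10,0],[17,8],[20,5],[27,0],[42,11],[43,0],[45,11],[46,1],[47,0]]
[[1,11],[8,0],[9,18],[10,0],[17,8],[20,5],[27,0],[42,11],[43,0],[45,11],[46,1],[47,7],[49,0]]
[[1,11],[8,0],[9,18],[10,0],[17,8],[20,5],[27,0],[42,11],[43,0],[45,11],[46,1],[47,19],[49,0]]
[[1,11],[8,0],[9,18],[10,0],[17,8],[20,19],[27,0],[42,11],[43,0],[45,11],[46,1],[47,19],[49,0]]
[[1,11],[8,0],[9,18],[10,0],[17,8],[20,19],[27,0],[42,12],[47,19],[49,0]]
[[1,11],[8,0],[9,18],[10,0],[17,8],[20,19],[27,0],[42,12],[47,19],[49,0]]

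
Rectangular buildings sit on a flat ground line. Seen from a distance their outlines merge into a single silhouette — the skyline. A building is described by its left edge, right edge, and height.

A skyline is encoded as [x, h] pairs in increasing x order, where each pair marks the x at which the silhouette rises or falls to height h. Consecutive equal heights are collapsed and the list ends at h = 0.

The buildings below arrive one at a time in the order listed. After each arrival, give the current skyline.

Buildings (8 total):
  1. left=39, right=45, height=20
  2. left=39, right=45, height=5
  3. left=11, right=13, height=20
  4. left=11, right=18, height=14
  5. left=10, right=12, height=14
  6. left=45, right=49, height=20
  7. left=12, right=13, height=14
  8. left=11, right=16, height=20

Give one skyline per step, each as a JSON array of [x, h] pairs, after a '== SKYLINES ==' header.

== SKYLINES ==
[[39,20],[45,0]]
[[39,20],[45,0]]
[[11,20],[13,0],[39,20],[45,0]]
[[11,20],[13,14],[18,0],[39,20],[45,0]]
[[10,14],[11,20],[13,14],[18,0],[39,20],[45,0]]
[[10,14],[11,20],[13,14],[18,0],[39,20],[49,0]]
[[10,14],[11,20],[13,14],[18,0],[39,20],[49,0]]
[[10,14],[11,20],[16,14],[18,0],[39,20],[49,0]]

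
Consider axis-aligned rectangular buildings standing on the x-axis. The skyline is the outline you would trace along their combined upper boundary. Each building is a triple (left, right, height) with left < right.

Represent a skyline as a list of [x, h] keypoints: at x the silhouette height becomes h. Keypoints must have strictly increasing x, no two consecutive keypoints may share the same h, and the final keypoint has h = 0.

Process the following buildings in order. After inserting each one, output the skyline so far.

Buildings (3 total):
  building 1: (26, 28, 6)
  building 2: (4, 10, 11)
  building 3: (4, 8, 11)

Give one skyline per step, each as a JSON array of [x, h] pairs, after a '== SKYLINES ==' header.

== SKYLINES ==
[[26,6],[28,0]]
[[4,11],[10,0],[26,6],[28,0]]
[[4,11],[10,0],[26,6],[28,0]]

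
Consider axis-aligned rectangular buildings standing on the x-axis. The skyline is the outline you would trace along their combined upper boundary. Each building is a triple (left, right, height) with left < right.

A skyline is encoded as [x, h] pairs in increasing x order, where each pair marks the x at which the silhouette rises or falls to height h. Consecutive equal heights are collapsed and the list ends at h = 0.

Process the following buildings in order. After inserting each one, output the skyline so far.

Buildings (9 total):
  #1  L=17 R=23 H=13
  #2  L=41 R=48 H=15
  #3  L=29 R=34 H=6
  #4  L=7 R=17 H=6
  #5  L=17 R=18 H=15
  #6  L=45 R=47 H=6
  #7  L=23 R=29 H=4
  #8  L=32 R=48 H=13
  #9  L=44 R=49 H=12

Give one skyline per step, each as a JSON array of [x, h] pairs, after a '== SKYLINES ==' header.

== SKYLINES ==
[[17,13],[23,0]]
[[17,13],[23,0],[41,15],[48,0]]
[[17,13],[23,0],[29,6],[34,0],[41,15],[48,0]]
[[7,6],[17,13],[23,0],[29,6],[34,0],[41,15],[48,0]]
[[7,6],[17,15],[18,13],[23,0],[29,6],[34,0],[41,15],[48,0]]
[[7,6],[17,15],[18,13],[23,0],[29,6],[34,0],[41,15],[48,0]]
[[7,6],[17,15],[18,13],[23,4],[29,6],[34,0],[41,15],[48,0]]
[[7,6],[17,15],[18,13],[23,4],[29,6],[32,13],[41,15],[48,0]]
[[7,6],[17,15],[18,13],[23,4],[29,6],[32,13],[41,15],[48,12],[49,0]]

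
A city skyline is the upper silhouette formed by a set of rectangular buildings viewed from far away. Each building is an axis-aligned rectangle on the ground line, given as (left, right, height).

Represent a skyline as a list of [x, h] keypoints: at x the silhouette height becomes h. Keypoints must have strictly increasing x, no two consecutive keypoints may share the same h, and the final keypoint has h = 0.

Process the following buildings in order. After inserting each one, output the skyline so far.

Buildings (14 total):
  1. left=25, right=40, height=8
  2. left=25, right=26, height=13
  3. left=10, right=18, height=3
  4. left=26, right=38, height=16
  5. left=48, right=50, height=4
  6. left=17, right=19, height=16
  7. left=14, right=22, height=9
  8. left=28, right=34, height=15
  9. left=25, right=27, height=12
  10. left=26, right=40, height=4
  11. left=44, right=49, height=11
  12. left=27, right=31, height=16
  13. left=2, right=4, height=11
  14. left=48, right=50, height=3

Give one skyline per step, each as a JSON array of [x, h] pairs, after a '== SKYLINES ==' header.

== SKYLINES ==
[[25,8],[40,0]]
[[25,13],[26,8],[40,0]]
[[10,3],[18,0],[25,13],[26,8],[40,0]]
[[10,3],[18,0],[25,13],[26,16],[38,8],[40,0]]
[[10,3],[18,0],[25,13],[26,16],[38,8],[40,0],[48,4],[50,0]]
[[10,3],[17,16],[19,0],[25,13],[26,16],[38,8],[40,0],[48,4],[50,0]]
[[10,3],[14,9],[17,16],[19,9],[22,0],[25,13],[26,16],[38,8],[40,0],[48,4],[50,0]]
[[10,3],[14,9],[17,16],[19,9],[22,0],[25,13],[26,16],[38,8],[40,0],[48,4],[50,0]]
[[10,3],[14,9],[17,16],[19,9],[22,0],[25,13],[26,16],[38,8],[40,0],[48,4],[50,0]]
[[10,3],[14,9],[17,16],[19,9],[22,0],[25,13],[26,16],[38,8],[40,0],[48,4],[50,0]]
[[10,3],[14,9],[17,16],[19,9],[22,0],[25,13],[26,16],[38,8],[40,0],[44,11],[49,4],[50,0]]
[[10,3],[14,9],[17,16],[19,9],[22,0],[25,13],[26,16],[38,8],[40,0],[44,11],[49,4],[50,0]]
[[2,11],[4,0],[10,3],[14,9],[17,16],[19,9],[22,0],[25,13],[26,16],[38,8],[40,0],[44,11],[49,4],[50,0]]
[[2,11],[4,0],[10,3],[14,9],[17,16],[19,9],[22,0],[25,13],[26,16],[38,8],[40,0],[44,11],[49,4],[50,0]]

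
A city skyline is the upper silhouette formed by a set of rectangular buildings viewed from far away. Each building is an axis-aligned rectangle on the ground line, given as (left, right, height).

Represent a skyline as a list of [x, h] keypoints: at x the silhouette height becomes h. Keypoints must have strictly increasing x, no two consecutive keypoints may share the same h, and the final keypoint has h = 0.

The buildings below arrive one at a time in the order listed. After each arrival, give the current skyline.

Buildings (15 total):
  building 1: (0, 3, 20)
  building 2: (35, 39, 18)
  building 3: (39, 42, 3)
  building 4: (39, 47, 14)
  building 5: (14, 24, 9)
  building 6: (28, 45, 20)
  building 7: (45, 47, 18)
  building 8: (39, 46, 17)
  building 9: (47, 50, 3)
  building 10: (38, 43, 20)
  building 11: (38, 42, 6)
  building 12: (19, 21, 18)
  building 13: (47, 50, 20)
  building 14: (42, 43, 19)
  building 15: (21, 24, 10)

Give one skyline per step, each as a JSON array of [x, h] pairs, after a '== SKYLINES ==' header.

== SKYLINES ==
[[0,20],[3,0]]
[[0,20],[3,0],[35,18],[39,0]]
[[0,20],[3,0],[35,18],[39,3],[42,0]]
[[0,20],[3,0],[35,18],[39,14],[47,0]]
[[0,20],[3,0],[14,9],[24,0],[35,18],[39,14],[47,0]]
[[0,20],[3,0],[14,9],[24,0],[28,20],[45,14],[47,0]]
[[0,20],[3,0],[14,9],[24,0],[28,20],[45,18],[47,0]]
[[0,20],[3,0],[14,9],[24,0],[28,20],[45,18],[47,0]]
[[0,20],[3,0],[14,9],[24,0],[28,20],[45,18],[47,3],[50,0]]
[[0,20],[3,0],[14,9],[24,0],[28,20],[45,18],[47,3],[50,0]]
[[0,20],[3,0],[14,9],[24,0],[28,20],[45,18],[47,3],[50,0]]
[[0,20],[3,0],[14,9],[19,18],[21,9],[24,0],[28,20],[45,18],[47,3],[50,0]]
[[0,20],[3,0],[14,9],[19,18],[21,9],[24,0],[28,20],[45,18],[47,20],[50,0]]
[[0,20],[3,0],[14,9],[19,18],[21,9],[24,0],[28,20],[45,18],[47,20],[50,0]]
[[0,20],[3,0],[14,9],[19,18],[21,10],[24,0],[28,20],[45,18],[47,20],[50,0]]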